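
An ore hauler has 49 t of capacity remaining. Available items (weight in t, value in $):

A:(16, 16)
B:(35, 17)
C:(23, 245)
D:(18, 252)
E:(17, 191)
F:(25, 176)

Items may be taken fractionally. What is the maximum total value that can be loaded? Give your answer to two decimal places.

592.13

Order: D (252/18=14.00) > E (191/17=11.24) > C (245/23=10.65) > F (176/25=7.04) > A (16/16=1.00) > B (17/35=0.49)
Fill: take D (18 @ 252) → take E (17 @ 191) → take 14/23 of C → 149.13; 49/49 used.
Total value = 592.13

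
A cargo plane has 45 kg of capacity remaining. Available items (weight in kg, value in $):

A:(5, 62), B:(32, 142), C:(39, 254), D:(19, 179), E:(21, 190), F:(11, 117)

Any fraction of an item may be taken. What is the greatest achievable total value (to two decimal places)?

Ratios (sorted): A 12.40, F 10.64, D 9.42, E 9.05, C 6.51, B 4.44
take A (5 @ 62); take F (11 @ 117); take D (19 @ 179); take 10/21 of E → 90.48. Capacity used 45/45.
Total value = 448.48

448.48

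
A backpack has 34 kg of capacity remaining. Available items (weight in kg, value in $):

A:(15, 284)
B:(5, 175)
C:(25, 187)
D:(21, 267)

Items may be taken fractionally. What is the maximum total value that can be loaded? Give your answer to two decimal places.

Order: B (175/5=35.00) > A (284/15=18.93) > D (267/21=12.71) > C (187/25=7.48)
Fill: take B (5 @ 175) → take A (15 @ 284) → take 14/21 of D → 178.00; 34/34 used.
Total value = 637.00

637.00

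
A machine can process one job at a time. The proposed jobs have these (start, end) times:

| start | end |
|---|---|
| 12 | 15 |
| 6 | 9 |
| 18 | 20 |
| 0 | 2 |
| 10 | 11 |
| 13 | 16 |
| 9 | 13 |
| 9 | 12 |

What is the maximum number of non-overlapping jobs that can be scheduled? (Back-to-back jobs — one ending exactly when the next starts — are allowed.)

Sorted by end: (0,2)  (6,9)  (10,11)  (9,12)  (9,13)  (12,15)  (13,16)  (18,20)
take (0,2); take (6,9); take (10,11); take (12,15); take (18,20).
Selected 5 jobs.

5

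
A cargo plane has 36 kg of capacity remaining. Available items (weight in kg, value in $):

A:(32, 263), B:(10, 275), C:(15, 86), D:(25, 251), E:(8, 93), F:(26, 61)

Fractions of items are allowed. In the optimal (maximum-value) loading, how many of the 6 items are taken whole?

2

Ratios (sorted): B 27.50, E 11.62, D 10.04, A 8.22, C 5.73, F 2.35
take B (10 @ 275); take E (8 @ 93); take 18/25 of D → 180.72. Capacity used 36/36.
2 item(s) taken whole; one partial (take 18/25 of D).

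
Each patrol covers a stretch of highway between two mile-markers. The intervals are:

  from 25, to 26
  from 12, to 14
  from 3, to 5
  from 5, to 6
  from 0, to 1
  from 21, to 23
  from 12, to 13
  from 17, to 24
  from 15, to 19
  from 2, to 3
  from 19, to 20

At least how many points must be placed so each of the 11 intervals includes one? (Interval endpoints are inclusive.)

Process intervals by earliest right end; each time one isn't hit yet, stab at its right endpoint.
Sorted: [0,1] [2,3] [3,5] [5,6] [12,13] [12,14] [15,19] [19,20] [21,23] [17,24] [25,26]
{[0,1]} hit by 1; {[2,3],[3,5]} hit by 3; {[5,6]} hit by 6; {[12,13],[12,14]} hit by 13; {[15,19],[19,20]} hit by 19; {[21,23],[17,24]} hit by 23; {[25,26]} hit by 26.
Points: 1, 3, 6, 13, 19, 23, 26 (7 total).

7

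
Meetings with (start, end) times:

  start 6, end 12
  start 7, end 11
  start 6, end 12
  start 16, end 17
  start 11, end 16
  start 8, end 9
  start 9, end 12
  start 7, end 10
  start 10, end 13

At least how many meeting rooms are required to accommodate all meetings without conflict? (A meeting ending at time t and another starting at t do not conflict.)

Events (time:±→running): 6:+→1 6:+→2 7:+→3 7:+→4 8:+→5 … peak 5.

5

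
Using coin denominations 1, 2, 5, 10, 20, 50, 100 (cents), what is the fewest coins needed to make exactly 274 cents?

Use the largest denomination that fits, subtract, and repeat.
274 = 2×100 + 1×50 + 1×20 + 2×2
Total coins = 2 + 1 + 1 + 2 = 6

6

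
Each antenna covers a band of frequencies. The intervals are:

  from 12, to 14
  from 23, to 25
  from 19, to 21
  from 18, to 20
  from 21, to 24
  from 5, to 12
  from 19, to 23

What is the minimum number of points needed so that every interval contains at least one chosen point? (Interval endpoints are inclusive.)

Sorted: [5,12] [12,14] [18,20] [19,21] [19,23] [21,24] [23,25]
{[5,12],[12,14]} hit by 12; {[18,20],[19,21],[19,23]} hit by 20; {[21,24],[23,25]} hit by 24.
Points: 12, 20, 24 (3 total).

3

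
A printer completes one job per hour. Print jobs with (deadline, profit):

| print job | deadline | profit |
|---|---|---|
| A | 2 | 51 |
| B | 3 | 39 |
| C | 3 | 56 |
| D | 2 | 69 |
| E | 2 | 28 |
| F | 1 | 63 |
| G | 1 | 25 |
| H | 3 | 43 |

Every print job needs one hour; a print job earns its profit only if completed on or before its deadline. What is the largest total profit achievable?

188

Take jobs in profit order; each goes to the latest open slot no later than its deadline.
Profit order: D=69 F=63 C=56 A=51 H=43 B=39 E=28 G=25
Assign: D→slot 2, F→slot 1, C→slot 3, A skipped, H skipped, B skipped, E skipped, G skipped.
Slots: [1:F] [2:D] [3:C]
Profit = 63 + 69 + 56 = 188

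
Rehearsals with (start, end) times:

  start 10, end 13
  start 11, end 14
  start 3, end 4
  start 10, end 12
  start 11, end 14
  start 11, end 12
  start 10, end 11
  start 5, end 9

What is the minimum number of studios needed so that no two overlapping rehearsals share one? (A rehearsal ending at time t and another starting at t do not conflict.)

5

Count concurrent intervals with a sweep; the peak is the room count.
Events (time:±→running): 3:+→1 4:-→0 5:+→1 9:-→0 10:+→1 10:+→2 10:+→3 11:-→2 11:+→3 11:+→4 11:+→5 … peak 5.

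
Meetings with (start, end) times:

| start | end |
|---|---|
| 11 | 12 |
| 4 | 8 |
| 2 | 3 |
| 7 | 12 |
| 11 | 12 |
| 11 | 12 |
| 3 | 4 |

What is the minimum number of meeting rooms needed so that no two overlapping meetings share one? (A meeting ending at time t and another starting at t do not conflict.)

Count concurrent intervals with a sweep; the peak is the room count.
starts: [2, 3, 4, 7, 11, 11, 11]
ends:   [3, 4, 8, 12, 12, 12, 12]
s2→1 e3→0 s3→1 e4→0 s4→1 s7→2 e8→1 s11→2 s11→3 s11→4  — peak 4.

4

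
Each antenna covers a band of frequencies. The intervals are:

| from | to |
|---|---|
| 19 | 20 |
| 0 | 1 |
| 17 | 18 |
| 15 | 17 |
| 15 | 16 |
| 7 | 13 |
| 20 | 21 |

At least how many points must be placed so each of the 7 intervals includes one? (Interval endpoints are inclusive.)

5

By right end: [0,1]  [7,13]  [15,16]  [15,17]  [17,18]  [19,20]  [20,21]
[0,1] uncovered → point at 1; [7,13] uncovered → point at 13; [15,16] uncovered → point at 16; [17,18] uncovered → point at 18; [19,20] uncovered → point at 20.
Points: 1, 13, 16, 18, 20 (5 total).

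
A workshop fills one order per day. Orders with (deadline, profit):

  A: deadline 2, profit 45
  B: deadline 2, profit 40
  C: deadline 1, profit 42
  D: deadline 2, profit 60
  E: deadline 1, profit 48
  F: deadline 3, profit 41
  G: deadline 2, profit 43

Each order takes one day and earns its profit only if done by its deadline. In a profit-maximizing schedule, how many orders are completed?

3

Profit order: D=60 E=48 A=45 G=43 C=42 F=41 B=40
Assign: D→slot 2, E→slot 1, A skipped, G skipped, C skipped, F→slot 3, B skipped.
Slots: [1:E] [2:D] [3:F]
3 of 7 scheduled.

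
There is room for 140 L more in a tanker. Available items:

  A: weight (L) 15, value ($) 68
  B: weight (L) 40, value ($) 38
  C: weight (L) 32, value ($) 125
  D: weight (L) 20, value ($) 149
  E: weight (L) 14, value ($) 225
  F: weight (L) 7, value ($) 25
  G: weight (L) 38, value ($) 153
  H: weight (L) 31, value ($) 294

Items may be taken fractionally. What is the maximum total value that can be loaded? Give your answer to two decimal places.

974.94

Order: E (225/14=16.07) > H (294/31=9.48) > D (149/20=7.45) > A (68/15=4.53) > G (153/38=4.03) > C (125/32=3.91) > F (25/7=3.57) > B (38/40=0.95)
Fill: take E (14 @ 225) → take H (31 @ 294) → take D (20 @ 149) → take A (15 @ 68) → take G (38 @ 153) → take 22/32 of C → 85.94; 140/140 used.
Total value = 974.94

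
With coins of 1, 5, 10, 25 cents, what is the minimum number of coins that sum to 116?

Use the largest denomination that fits, subtract, and repeat.
116 − 4×25→16 − 1×10→6 − 1×5→1 − 1×1→0
Total coins = 4 + 1 + 1 + 1 = 7

7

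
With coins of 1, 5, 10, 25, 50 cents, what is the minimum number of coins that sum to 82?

5

82 − 1×50→32 − 1×25→7 − 1×5→2 − 2×1→0
Total coins = 1 + 1 + 1 + 2 = 5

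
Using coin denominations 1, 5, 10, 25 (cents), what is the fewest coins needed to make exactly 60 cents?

3

60 − 2×25→10 − 1×10→0
Total coins = 2 + 1 = 3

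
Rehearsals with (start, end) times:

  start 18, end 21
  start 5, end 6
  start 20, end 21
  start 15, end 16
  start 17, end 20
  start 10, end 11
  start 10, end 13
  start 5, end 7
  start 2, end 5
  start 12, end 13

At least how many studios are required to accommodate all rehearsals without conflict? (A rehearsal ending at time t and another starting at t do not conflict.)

2

The answer is the maximum number of intervals overlapping at any instant.
Events (time:±→running): 2:+→1 5:-→0 5:+→1 5:+→2 … peak 2.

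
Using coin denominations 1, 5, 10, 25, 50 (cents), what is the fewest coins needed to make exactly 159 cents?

8

159 = 3×50 + 1×5 + 4×1
Total coins = 3 + 1 + 4 = 8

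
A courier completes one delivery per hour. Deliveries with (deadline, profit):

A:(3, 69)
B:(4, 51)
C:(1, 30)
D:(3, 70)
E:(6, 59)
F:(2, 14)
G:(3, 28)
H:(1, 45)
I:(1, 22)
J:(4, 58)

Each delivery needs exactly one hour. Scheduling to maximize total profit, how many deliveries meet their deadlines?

By profit: D(d3,70), A(d3,69), E(d6,59), J(d4,58), B(d4,51), H(d1,45), C(d1,30), G(d3,28), I(d1,22), F(d2,14)
D→slot 3; A→slot 2; E→slot 6; J→slot 4; B→slot 1; H skipped; C skipped; G skipped; I skipped; F skipped.
5 of 10 scheduled.

5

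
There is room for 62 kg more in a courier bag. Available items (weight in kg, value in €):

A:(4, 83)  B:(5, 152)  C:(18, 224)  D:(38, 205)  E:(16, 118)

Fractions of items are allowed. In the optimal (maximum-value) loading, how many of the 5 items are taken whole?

4

Greedy by value/weight ratio, highest first.
Ratios (sorted): B 30.40, A 20.75, C 12.44, E 7.38, D 5.39
take B (5 @ 152); take A (4 @ 83); take C (18 @ 224); take E (16 @ 118); take 19/38 of D → 102.50. Capacity used 62/62.
4 item(s) taken whole; one partial (take 19/38 of D).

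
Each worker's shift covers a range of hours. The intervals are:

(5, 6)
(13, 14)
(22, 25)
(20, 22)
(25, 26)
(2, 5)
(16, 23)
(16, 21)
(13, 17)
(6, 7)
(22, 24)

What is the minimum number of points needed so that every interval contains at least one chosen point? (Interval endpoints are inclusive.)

6

Process intervals by earliest right end; each time one isn't hit yet, stab at its right endpoint.
By right end: [2,5]  [5,6]  [6,7]  [13,14]  [13,17]  [16,21]  [20,22]  [16,23]  [22,24]  [22,25]  [25,26]
[2,5] uncovered → point at 5; [6,7] uncovered → point at 7; [13,14] uncovered → point at 14; [16,21] uncovered → point at 21; [22,24] uncovered → point at 24; [25,26] uncovered → point at 26.
Points: 5, 7, 14, 21, 24, 26 (6 total).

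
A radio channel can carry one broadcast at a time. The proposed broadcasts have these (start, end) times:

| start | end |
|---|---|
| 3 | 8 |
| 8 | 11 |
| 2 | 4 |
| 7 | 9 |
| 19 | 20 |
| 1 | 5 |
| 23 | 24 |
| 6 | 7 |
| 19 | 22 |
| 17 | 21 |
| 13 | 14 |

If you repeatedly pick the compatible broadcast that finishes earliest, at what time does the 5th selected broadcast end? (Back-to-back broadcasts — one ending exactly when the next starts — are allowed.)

20

Sort by end time and greedily take each interval whose start is ≥ the last chosen end.
Sorted by end: (2,4)  (1,5)  (6,7)  (3,8)  (7,9)  (8,11)  (13,14)  (19,20)  (17,21)  (19,22)  (23,24)
take (2,4); skip (1,5); take (6,7); skip (3,8); take (7,9); take (13,14); take (19,20); skip (17,21); take (23,24).
Selected: (2,4) (6,7) (7,9) (13,14) (19,20) (23,24)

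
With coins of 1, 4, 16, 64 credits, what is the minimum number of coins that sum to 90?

6

90 − 1×64→26 − 1×16→10 − 2×4→2 − 2×1→0
Total coins = 1 + 1 + 2 + 2 = 6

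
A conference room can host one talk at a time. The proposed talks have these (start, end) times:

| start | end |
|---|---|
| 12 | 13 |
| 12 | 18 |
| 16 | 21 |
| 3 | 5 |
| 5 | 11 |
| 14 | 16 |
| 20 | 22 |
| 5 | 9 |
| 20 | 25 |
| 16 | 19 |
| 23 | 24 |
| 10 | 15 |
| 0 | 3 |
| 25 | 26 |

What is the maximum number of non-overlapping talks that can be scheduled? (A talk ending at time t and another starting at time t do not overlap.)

Sorted by end: (0,3)  (3,5)  (5,9)  (5,11)  (12,13)  (10,15)  (14,16)  (12,18)  (16,19)  (16,21)  (20,22)  (23,24)  (20,25)  (25,26)
take (0,3); take (3,5); take (5,9); take (12,13); skip (10,15); take (14,16); take (16,19); take (20,22); take (23,24); skip (20,25); take (25,26).
Selected 9 talks.

9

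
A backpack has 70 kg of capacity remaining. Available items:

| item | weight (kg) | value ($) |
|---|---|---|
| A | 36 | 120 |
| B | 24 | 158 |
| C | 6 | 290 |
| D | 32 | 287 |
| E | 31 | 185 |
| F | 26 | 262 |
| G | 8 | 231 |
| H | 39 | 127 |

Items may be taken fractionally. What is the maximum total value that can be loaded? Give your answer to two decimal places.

1052.06

Order: C (290/6=48.33) > G (231/8=28.88) > F (262/26=10.08) > D (287/32=8.97) > B (158/24=6.58) > E (185/31=5.97) > A (120/36=3.33) > H (127/39=3.26)
Fill: take C (6 @ 290) → take G (8 @ 231) → take F (26 @ 262) → take 30/32 of D → 269.06; 70/70 used.
Total value = 1052.06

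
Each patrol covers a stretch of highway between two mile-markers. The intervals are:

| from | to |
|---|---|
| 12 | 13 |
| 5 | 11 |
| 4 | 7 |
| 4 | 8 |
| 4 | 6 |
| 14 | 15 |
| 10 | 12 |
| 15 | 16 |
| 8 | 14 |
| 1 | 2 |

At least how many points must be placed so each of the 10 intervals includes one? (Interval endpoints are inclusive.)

Process intervals by earliest right end; each time one isn't hit yet, stab at its right endpoint.
Sorted: [1,2] [4,6] [4,7] [4,8] [5,11] [10,12] [12,13] [8,14] [14,15] [15,16]
{[1,2]} hit by 2; {[4,6],[4,7],[4,8],[5,11]} hit by 6; {[10,12],[12,13],[8,14]} hit by 12; {[14,15],[15,16]} hit by 15.
Points: 2, 6, 12, 15 (4 total).

4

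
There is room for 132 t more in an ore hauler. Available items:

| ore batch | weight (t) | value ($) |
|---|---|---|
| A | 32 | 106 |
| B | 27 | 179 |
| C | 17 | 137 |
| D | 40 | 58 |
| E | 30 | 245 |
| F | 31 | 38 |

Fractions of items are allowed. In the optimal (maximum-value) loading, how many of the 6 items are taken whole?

Sort by value per unit weight and fill in that order.
Ratios (sorted): E 8.17, C 8.06, B 6.63, A 3.31, D 1.45, F 1.23
take E (30 @ 245); take C (17 @ 137); take B (27 @ 179); take A (32 @ 106); take 26/40 of D → 37.70. Capacity used 132/132.
4 item(s) taken whole; one partial (take 26/40 of D).

4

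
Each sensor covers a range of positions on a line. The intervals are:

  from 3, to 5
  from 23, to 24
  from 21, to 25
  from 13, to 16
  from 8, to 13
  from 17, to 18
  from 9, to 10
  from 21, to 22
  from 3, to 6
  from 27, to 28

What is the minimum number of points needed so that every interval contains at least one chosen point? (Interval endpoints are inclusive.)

Process intervals by earliest right end; each time one isn't hit yet, stab at its right endpoint.
Sorted: [3,5] [3,6] [9,10] [8,13] [13,16] [17,18] [21,22] [23,24] [21,25] [27,28]
{[3,5],[3,6]} hit by 5; {[9,10],[8,13]} hit by 10; {[13,16]} hit by 16; {[17,18]} hit by 18; {[21,22]} hit by 22; {[23,24],[21,25]} hit by 24; {[27,28]} hit by 28.
Points: 5, 10, 16, 18, 22, 24, 28 (7 total).

7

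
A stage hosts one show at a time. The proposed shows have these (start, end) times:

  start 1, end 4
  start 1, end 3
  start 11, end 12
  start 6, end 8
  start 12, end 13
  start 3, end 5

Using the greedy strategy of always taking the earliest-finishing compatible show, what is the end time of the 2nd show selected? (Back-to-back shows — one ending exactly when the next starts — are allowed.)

5

By end time: (1,3), (1,4), (3,5), (6,8), (11,12), (12,13).
Pick (1,3); next start ≥ 3 → (3,5); next start ≥ 5 → (6,8); next start ≥ 8 → (11,12); next start ≥ 12 → (12,13).
Selected: (1,3) (3,5) (6,8) (11,12) (12,13)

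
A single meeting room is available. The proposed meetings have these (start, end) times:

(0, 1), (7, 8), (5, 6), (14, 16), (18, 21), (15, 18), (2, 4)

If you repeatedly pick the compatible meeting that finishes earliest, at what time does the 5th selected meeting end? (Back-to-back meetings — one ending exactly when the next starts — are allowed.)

16

By end time: (0,1), (2,4), (5,6), (7,8), (14,16), (15,18), (18,21).
Pick (0,1); next start ≥ 1 → (2,4); next start ≥ 4 → (5,6); next start ≥ 6 → (7,8); next start ≥ 8 → (14,16); next start ≥ 16 → (18,21).
Selected: (0,1) (2,4) (5,6) (7,8) (14,16) (18,21)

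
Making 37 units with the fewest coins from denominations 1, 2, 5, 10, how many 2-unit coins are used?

1

Greedy: take as many of the largest coin as possible, then repeat with the remainder.
37 = 3×10 + 1×5 + 1×2
Count of 2: 1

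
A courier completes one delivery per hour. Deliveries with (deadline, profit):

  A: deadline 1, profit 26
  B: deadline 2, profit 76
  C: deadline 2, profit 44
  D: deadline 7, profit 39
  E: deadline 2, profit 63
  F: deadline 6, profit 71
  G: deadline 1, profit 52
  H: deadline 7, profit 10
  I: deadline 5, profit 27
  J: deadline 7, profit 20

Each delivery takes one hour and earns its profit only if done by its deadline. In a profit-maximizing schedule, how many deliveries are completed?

7

Take jobs in profit order; each goes to the latest open slot no later than its deadline.
By profit: B(d2,76), F(d6,71), E(d2,63), G(d1,52), C(d2,44), D(d7,39), I(d5,27), A(d1,26), J(d7,20), H(d7,10)
B→slot 2; F→slot 6; E→slot 1; G skipped; C skipped; D→slot 7; I→slot 5; A skipped; J→slot 4; H→slot 3.
7 of 10 scheduled.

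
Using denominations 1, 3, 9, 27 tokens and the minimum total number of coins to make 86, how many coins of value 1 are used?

2

Greedy: take as many of the largest coin as possible, then repeat with the remainder.
86 − 3×27→5 − 1×3→2 − 2×1→0
Count of 1: 2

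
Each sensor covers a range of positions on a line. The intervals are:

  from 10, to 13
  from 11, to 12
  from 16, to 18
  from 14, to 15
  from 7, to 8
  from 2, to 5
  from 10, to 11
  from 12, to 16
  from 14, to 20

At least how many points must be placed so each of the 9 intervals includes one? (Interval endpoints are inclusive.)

5

By right end: [2,5]  [7,8]  [10,11]  [11,12]  [10,13]  [14,15]  [12,16]  [16,18]  [14,20]
[2,5] uncovered → point at 5; [7,8] uncovered → point at 8; [10,11] uncovered → point at 11; [14,15] uncovered → point at 15; [16,18] uncovered → point at 18.
Points: 5, 8, 11, 15, 18 (5 total).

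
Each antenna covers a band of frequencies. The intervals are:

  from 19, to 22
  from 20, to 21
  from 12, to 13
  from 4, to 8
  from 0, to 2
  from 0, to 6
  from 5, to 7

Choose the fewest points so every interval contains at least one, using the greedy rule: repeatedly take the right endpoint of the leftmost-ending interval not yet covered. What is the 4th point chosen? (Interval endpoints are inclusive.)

21

Sort by right endpoint; whenever an interval is uncovered, place a point at its right end.
Sorted: [0,2] [0,6] [5,7] [4,8] [12,13] [20,21] [19,22]
{[0,2],[0,6]} hit by 2; {[5,7],[4,8]} hit by 7; {[12,13]} hit by 13; {[20,21],[19,22]} hit by 21.
Points: 2, 7, 13, 21 (4 total).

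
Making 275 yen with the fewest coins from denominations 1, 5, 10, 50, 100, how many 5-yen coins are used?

1

275 − 2×100→75 − 1×50→25 − 2×10→5 − 1×5→0
Count of 5: 1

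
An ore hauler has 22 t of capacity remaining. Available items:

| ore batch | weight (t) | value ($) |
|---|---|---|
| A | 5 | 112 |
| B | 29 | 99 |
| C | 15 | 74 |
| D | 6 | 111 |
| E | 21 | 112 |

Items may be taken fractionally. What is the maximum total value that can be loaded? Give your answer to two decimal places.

Order: A (112/5=22.40) > D (111/6=18.50) > E (112/21=5.33) > C (74/15=4.93) > B (99/29=3.41)
Fill: take A (5 @ 112) → take D (6 @ 111) → take 11/21 of E → 58.67; 22/22 used.
Total value = 281.67

281.67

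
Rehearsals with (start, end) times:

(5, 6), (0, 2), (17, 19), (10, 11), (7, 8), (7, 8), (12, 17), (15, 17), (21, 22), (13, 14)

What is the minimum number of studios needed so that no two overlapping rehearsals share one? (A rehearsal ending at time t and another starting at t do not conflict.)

Count concurrent intervals with a sweep; the peak is the room count.
Events (time:±→running): 0:+→1 2:-→0 5:+→1 6:-→0 7:+→1 7:+→2 … peak 2.

2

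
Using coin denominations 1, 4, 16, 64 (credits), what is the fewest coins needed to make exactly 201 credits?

6

201 = 3×64 + 2×4 + 1×1
Total coins = 3 + 2 + 1 = 6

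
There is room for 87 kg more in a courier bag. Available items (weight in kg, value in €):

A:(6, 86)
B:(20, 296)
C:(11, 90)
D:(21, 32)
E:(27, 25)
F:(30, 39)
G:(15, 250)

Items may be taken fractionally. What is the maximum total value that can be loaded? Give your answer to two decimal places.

772.20

Ratios (sorted): G 16.67, B 14.80, A 14.33, C 8.18, D 1.52, F 1.30, E 0.93
take G (15 @ 250); take B (20 @ 296); take A (6 @ 86); take C (11 @ 90); take D (21 @ 32); take 14/30 of F → 18.20. Capacity used 87/87.
Total value = 772.20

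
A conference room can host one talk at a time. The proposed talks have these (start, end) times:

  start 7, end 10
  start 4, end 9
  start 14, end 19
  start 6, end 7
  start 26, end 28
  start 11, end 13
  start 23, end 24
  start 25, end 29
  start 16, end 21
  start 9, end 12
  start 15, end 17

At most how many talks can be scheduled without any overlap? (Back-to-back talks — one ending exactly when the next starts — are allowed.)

Order by finish time; keep every interval that doesn't clash with the previous kept one.
By end time: (6,7), (4,9), (7,10), (9,12), (11,13), (15,17), (14,19), (16,21), (23,24), (26,28), (25,29).
Pick (6,7); next start ≥ 7 → (7,10); next start ≥ 10 → (11,13); next start ≥ 13 → (15,17); next start ≥ 17 → (23,24); next start ≥ 24 → (26,28).
Selected 6 talks.

6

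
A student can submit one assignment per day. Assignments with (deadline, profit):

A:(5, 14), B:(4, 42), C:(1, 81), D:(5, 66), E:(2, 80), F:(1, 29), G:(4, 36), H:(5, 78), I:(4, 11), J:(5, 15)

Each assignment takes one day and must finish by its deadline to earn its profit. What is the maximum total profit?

Sort by profit descending; place each in the latest free slot ≤ its deadline.
Profit order: C=81 E=80 H=78 D=66 B=42 G=36 F=29 J=15 A=14 I=11
Assign: C→slot 1, E→slot 2, H→slot 5, D→slot 4, B→slot 3, G skipped, F skipped, J skipped, A skipped, I skipped.
Slots: [1:C] [2:E] [3:B] [4:D] [5:H]
Profit = 81 + 80 + 42 + 66 + 78 = 347

347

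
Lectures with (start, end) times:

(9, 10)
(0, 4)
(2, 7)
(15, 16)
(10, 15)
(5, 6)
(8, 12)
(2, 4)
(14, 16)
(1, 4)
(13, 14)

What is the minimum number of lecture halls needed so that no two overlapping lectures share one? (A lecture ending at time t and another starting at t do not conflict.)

4

The answer is the maximum number of intervals overlapping at any instant.
starts: [0, 1, 2, 2, 5, 8, 9, 10, 13, 14, 15]
ends:   [4, 4, 4, 6, 7, 10, 12, 14, 15, 16, 16]
s0→1 s1→2 s2→3 s2→4  — peak 4.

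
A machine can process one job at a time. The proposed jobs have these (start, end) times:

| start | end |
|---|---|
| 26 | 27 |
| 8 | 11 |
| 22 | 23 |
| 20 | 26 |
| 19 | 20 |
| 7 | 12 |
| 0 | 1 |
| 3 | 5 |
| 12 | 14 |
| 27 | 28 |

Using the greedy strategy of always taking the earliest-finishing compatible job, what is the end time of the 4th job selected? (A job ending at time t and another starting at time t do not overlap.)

14

Sort by end time and greedily take each interval whose start is ≥ the last chosen end.
Sorted by end: (0,1)  (3,5)  (8,11)  (7,12)  (12,14)  (19,20)  (22,23)  (20,26)  (26,27)  (27,28)
take (0,1); take (3,5); take (8,11); take (12,14); take (19,20); take (22,23); skip (20,26); take (26,27); take (27,28).
Selected: (0,1) (3,5) (8,11) (12,14) (19,20) (22,23) (26,27) (27,28)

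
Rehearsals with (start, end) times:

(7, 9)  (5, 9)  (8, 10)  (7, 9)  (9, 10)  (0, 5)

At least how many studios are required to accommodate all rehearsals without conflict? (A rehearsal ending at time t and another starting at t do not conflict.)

Events (time:±→running): 0:+→1 5:-→0 5:+→1 7:+→2 7:+→3 8:+→4 … peak 4.

4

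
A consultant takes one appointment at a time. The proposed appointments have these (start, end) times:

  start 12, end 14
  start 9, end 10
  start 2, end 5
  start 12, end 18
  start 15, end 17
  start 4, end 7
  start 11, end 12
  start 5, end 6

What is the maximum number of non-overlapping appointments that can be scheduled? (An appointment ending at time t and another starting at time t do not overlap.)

Sort by end time and greedily take each interval whose start is ≥ the last chosen end.
By end time: (2,5), (5,6), (4,7), (9,10), (11,12), (12,14), (15,17), (12,18).
Pick (2,5); next start ≥ 5 → (5,6); next start ≥ 6 → (9,10); next start ≥ 10 → (11,12); next start ≥ 12 → (12,14); next start ≥ 14 → (15,17).
Selected 6 appointments.

6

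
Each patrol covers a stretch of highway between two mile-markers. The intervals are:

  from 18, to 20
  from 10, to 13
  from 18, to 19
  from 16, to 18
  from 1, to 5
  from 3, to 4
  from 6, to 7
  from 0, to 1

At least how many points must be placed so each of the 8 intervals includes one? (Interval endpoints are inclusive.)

Sort by right endpoint; whenever an interval is uncovered, place a point at its right end.
Sorted: [0,1] [3,4] [1,5] [6,7] [10,13] [16,18] [18,19] [18,20]
{[0,1]} hit by 1; {[3,4],[1,5]} hit by 4; {[6,7]} hit by 7; {[10,13]} hit by 13; {[16,18],[18,19],[18,20]} hit by 18.
Points: 1, 4, 7, 13, 18 (5 total).

5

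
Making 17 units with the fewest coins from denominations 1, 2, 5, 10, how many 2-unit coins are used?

1

17 − 1×10→7 − 1×5→2 − 1×2→0
Count of 2: 1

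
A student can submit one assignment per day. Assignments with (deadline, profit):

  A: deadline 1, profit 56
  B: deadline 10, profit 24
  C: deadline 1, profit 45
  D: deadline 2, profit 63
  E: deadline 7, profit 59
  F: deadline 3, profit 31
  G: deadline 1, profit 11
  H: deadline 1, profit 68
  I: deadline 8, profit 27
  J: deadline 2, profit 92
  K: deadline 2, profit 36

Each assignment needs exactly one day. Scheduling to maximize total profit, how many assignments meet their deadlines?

6

Profit order: J=92 H=68 D=63 E=59 A=56 C=45 K=36 F=31 I=27 B=24 G=11
Assign: J→slot 2, H→slot 1, D skipped, E→slot 7, A skipped, C skipped, K skipped, F→slot 3, I→slot 8, B→slot 10, G skipped.
Slots: [1:H] [2:J] [3:F] [7:E] [8:I] [10:B]
6 of 11 scheduled.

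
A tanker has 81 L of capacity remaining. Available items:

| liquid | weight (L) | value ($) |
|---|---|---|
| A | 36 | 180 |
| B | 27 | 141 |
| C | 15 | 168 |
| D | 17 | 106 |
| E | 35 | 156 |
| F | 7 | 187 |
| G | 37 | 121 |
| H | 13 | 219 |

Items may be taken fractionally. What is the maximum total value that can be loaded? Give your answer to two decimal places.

Greedy by value/weight ratio, highest first.
Ratios (sorted): F 26.71, H 16.85, C 11.20, D 6.24, B 5.22, A 5.00, E 4.46, G 3.27
take F (7 @ 187); take H (13 @ 219); take C (15 @ 168); take D (17 @ 106); take B (27 @ 141); take 2/36 of A → 10.00. Capacity used 81/81.
Total value = 831.00

831.00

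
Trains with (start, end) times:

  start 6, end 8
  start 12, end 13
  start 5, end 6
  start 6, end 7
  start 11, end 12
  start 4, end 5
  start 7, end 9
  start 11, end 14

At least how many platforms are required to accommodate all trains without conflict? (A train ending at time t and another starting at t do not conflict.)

Events (time:±→running): 4:+→1 5:-→0 5:+→1 6:-→0 6:+→1 6:+→2 … peak 2.

2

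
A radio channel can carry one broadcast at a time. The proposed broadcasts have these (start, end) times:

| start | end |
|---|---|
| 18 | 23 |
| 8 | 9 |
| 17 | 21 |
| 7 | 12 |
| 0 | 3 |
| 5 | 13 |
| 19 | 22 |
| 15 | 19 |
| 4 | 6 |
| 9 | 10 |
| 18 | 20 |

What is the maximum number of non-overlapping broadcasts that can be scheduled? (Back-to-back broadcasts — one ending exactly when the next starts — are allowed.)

Sorted by end: (0,3)  (4,6)  (8,9)  (9,10)  (7,12)  (5,13)  (15,19)  (18,20)  (17,21)  (19,22)  (18,23)
take (0,3); take (4,6); take (8,9); take (9,10); skip (5,13); take (15,19); skip (17,21); take (19,22).
Selected 6 broadcasts.

6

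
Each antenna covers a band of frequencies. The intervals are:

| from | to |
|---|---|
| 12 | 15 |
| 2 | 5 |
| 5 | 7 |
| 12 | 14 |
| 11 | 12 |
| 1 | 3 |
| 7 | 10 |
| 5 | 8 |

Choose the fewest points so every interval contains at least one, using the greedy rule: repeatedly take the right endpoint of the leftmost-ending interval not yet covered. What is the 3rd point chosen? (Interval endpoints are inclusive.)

By right end: [1,3]  [2,5]  [5,7]  [5,8]  [7,10]  [11,12]  [12,14]  [12,15]
[1,3] uncovered → point at 3; [5,7] uncovered → point at 7; [11,12] uncovered → point at 12.
Points: 3, 7, 12 (3 total).

12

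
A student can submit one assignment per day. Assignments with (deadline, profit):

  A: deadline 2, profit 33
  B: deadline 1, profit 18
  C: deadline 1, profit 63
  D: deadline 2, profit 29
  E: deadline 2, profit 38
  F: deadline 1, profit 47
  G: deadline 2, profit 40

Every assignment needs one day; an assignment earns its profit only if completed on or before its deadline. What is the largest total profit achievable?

103

Profit order: C=63 F=47 G=40 E=38 A=33 D=29 B=18
Assign: C→slot 1, F skipped, G→slot 2, E skipped, A skipped, D skipped, B skipped.
Slots: [1:C] [2:G]
Profit = 63 + 40 = 103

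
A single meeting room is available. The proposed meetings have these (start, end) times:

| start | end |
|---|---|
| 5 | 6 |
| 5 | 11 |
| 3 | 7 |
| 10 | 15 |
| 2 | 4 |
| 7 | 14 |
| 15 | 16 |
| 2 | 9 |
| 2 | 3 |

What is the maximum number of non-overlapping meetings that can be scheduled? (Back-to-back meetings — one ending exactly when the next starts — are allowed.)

Sorted by end: (2,3)  (2,4)  (5,6)  (3,7)  (2,9)  (5,11)  (7,14)  (10,15)  (15,16)
take (2,3); take (5,6); take (7,14); take (15,16).
Selected 4 meetings.

4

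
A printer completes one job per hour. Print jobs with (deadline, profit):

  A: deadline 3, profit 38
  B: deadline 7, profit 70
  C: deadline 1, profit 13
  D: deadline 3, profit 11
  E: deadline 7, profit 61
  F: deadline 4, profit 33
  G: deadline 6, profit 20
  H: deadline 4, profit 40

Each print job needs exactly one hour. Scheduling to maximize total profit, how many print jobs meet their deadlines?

Take jobs in profit order; each goes to the latest open slot no later than its deadline.
By profit: B(d7,70), E(d7,61), H(d4,40), A(d3,38), F(d4,33), G(d6,20), C(d1,13), D(d3,11)
B→slot 7; E→slot 6; H→slot 4; A→slot 3; F→slot 2; G→slot 5; C→slot 1; D skipped.
7 of 8 scheduled.

7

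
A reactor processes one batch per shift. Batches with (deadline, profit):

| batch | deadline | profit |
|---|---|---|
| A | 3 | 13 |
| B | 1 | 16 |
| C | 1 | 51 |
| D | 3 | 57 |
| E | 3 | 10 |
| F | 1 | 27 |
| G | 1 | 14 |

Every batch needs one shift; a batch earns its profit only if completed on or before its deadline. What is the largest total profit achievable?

Sort by profit descending; place each in the latest free slot ≤ its deadline.
Profit order: D=57 C=51 F=27 B=16 G=14 A=13 E=10
Assign: D→slot 3, C→slot 1, F skipped, B skipped, G skipped, A→slot 2, E skipped.
Slots: [1:C] [2:A] [3:D]
Profit = 51 + 13 + 57 = 121

121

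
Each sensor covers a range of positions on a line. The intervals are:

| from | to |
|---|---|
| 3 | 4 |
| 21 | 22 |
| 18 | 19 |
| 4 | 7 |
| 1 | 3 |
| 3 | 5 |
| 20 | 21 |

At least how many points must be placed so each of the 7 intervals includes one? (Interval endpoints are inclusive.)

4

Process intervals by earliest right end; each time one isn't hit yet, stab at its right endpoint.
By right end: [1,3]  [3,4]  [3,5]  [4,7]  [18,19]  [20,21]  [21,22]
[1,3] uncovered → point at 3; [4,7] uncovered → point at 7; [18,19] uncovered → point at 19; [20,21] uncovered → point at 21.
Points: 3, 7, 19, 21 (4 total).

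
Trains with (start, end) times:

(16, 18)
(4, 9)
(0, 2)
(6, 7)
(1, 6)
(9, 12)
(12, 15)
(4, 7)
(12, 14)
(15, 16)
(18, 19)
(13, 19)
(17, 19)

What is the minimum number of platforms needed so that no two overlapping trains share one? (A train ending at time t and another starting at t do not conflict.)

The answer is the maximum number of intervals overlapping at any instant.
starts: [0, 1, 4, 4, 6, 9, 12, 12, 13, 15, 16, 17, 18]
ends:   [2, 6, 7, 7, 9, 12, 14, 15, 16, 18, 19, 19, 19]
s0→1 s1→2 e2→1 s4→2 s4→3  — peak 3.

3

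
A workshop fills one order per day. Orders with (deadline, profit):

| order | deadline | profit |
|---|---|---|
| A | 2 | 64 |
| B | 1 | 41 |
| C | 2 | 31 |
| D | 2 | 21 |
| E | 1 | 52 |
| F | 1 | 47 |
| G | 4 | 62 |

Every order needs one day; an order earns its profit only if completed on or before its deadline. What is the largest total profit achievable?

By profit: A(d2,64), G(d4,62), E(d1,52), F(d1,47), B(d1,41), C(d2,31), D(d2,21)
A→slot 2; G→slot 4; E→slot 1; F skipped; B skipped; C skipped; D skipped.
Profit = 52 + 64 + 62 = 178

178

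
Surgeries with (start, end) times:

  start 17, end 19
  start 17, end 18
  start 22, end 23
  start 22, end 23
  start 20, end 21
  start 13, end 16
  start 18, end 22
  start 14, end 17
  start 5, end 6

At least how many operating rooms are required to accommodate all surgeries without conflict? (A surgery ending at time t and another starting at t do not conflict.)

2

Count concurrent intervals with a sweep; the peak is the room count.
Events (time:±→running): 5:+→1 6:-→0 13:+→1 14:+→2 … peak 2.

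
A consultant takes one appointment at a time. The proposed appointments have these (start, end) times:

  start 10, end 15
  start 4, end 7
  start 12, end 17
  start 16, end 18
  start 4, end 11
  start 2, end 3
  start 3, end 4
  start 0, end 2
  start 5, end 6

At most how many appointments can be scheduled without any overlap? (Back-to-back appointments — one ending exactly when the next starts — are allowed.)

6

Greedy by earliest finish: after sorting by end time, pick each interval compatible with the last pick.
By end time: (0,2), (2,3), (3,4), (5,6), (4,7), (4,11), (10,15), (12,17), (16,18).
Pick (0,2); next start ≥ 2 → (2,3); next start ≥ 3 → (3,4); next start ≥ 4 → (5,6); next start ≥ 6 → (10,15); next start ≥ 15 → (16,18).
Selected 6 appointments.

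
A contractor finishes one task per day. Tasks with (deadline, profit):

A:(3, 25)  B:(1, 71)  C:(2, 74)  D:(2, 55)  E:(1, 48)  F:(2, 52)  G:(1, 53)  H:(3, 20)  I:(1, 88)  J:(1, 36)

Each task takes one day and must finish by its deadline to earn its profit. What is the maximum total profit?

187

By profit: I(d1,88), C(d2,74), B(d1,71), D(d2,55), G(d1,53), F(d2,52), E(d1,48), J(d1,36), A(d3,25), H(d3,20)
I→slot 1; C→slot 2; B skipped; D skipped; G skipped; F skipped; E skipped; J skipped; A→slot 3; H skipped.
Profit = 88 + 74 + 25 = 187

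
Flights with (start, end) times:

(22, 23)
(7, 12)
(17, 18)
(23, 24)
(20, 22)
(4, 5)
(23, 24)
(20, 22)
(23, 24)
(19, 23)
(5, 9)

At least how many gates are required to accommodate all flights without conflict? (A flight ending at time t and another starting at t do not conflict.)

starts: [4, 5, 7, 17, 19, 20, 20, 22, 23, 23, 23]
ends:   [5, 9, 12, 18, 22, 22, 23, 23, 24, 24, 24]
s4→1 e5→0 s5→1 s7→2 e9→1 e12→0 s17→1 e18→0 s19→1 s20→2 s20→3  — peak 3.

3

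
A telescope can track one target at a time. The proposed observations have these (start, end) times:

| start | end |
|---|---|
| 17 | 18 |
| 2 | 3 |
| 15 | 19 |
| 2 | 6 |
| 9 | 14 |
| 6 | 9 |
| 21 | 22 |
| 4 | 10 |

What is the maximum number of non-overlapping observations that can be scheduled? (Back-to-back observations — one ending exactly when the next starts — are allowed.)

5

Order by finish time; keep every interval that doesn't clash with the previous kept one.
Sorted by end: (2,3)  (2,6)  (6,9)  (4,10)  (9,14)  (17,18)  (15,19)  (21,22)
take (2,3); take (6,9); take (9,14); take (17,18); take (21,22).
Selected 5 observations.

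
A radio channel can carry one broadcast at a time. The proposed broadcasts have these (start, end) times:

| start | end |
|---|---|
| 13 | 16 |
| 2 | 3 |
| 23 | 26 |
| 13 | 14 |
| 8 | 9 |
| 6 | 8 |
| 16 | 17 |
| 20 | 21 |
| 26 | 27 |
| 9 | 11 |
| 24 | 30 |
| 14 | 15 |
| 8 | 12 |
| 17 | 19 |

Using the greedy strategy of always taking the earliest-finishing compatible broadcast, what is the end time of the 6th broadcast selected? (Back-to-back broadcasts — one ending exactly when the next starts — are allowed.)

Sorted by end: (2,3)  (6,8)  (8,9)  (9,11)  (8,12)  (13,14)  (14,15)  (13,16)  (16,17)  (17,19)  (20,21)  (23,26)  (26,27)  (24,30)
take (2,3); take (6,8); take (8,9); take (9,11); take (13,14); take (14,15); skip (13,16); take (16,17); take (17,19); take (20,21); take (23,26); take (26,27); skip (24,30).
Selected: (2,3) (6,8) (8,9) (9,11) (13,14) (14,15) (16,17) (17,19) (20,21) (23,26) (26,27)

15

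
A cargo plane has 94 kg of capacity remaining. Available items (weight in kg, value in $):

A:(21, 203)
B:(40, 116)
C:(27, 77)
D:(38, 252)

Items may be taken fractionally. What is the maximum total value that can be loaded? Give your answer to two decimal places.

Greedy by value/weight ratio, highest first.
Order: A (203/21=9.67) > D (252/38=6.63) > B (116/40=2.90) > C (77/27=2.85)
Fill: take A (21 @ 203) → take D (38 @ 252) → take 35/40 of B → 101.50; 94/94 used.
Total value = 556.50

556.50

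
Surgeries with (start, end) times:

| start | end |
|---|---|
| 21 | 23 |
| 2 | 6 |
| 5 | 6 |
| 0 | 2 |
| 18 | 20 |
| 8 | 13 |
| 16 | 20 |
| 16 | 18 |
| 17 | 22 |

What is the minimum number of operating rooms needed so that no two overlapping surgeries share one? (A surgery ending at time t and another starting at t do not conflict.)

Events (time:±→running): 0:+→1 2:-→0 2:+→1 5:+→2 6:-→1 6:-→0 8:+→1 13:-→0 16:+→1 16:+→2 17:+→3 … peak 3.

3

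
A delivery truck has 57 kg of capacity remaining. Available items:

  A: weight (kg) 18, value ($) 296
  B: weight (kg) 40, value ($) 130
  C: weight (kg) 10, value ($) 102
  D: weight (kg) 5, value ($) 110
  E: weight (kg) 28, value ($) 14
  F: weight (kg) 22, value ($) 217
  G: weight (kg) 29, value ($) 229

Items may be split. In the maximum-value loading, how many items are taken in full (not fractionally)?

Order: D (110/5=22.00) > A (296/18=16.44) > C (102/10=10.20) > F (217/22=9.86) > G (229/29=7.90) > B (130/40=3.25) > E (14/28=0.50)
Fill: take D (5 @ 110) → take A (18 @ 296) → take C (10 @ 102) → take F (22 @ 217) → take 2/29 of G → 15.79; 57/57 used.
4 item(s) taken whole; one partial (take 2/29 of G).

4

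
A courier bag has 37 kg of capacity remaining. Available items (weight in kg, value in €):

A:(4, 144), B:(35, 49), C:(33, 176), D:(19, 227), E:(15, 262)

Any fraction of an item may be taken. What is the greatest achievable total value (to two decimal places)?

621.05

Greedy by value/weight ratio, highest first.
Order: A (144/4=36.00) > E (262/15=17.47) > D (227/19=11.95) > C (176/33=5.33) > B (49/35=1.40)
Fill: take A (4 @ 144) → take E (15 @ 262) → take 18/19 of D → 215.05; 37/37 used.
Total value = 621.05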